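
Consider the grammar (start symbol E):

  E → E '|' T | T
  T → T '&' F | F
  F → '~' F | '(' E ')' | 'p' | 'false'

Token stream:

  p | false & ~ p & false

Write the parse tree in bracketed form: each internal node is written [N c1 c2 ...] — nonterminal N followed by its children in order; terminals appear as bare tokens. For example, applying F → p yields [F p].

E
E | T
T | T
F | T
p | T
p | T & F
p | T & F & F
p | F & F & F
p | false & F & F
p | false & ~ F & F
p | false & ~ p & F
p | false & ~ p & false

[E [E [T [F p]]] | [T [T [T [F false]] & [F ~ [F p]]] & [F false]]]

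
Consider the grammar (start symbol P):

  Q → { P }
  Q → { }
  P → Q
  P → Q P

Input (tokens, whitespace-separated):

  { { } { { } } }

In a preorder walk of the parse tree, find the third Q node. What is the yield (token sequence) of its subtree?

{ { } }

[P [Q { [P [Q { }] [P [Q { [P [Q { }]] }]]] }]]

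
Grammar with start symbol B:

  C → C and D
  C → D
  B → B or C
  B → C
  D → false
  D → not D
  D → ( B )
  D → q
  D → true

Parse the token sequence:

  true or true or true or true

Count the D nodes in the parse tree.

[B [B [B [B [C [D true]]] or [C [D true]]] or [C [D true]]] or [C [D true]]]

4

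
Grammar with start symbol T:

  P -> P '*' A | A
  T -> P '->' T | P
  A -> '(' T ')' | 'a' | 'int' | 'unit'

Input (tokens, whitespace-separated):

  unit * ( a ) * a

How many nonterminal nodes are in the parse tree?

10

[T [P [P [P [A unit]] * [A ( [T [P [A a]]] )]] * [A a]]]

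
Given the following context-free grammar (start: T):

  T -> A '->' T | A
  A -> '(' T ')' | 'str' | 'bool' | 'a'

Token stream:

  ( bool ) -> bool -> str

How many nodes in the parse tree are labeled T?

4

[T [A ( [T [A bool]] )] -> [T [A bool] -> [T [A str]]]]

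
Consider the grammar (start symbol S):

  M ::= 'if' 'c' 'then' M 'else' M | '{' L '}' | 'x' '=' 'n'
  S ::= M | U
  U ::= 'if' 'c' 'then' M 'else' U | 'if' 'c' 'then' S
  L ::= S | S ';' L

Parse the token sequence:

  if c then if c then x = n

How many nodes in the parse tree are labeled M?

1

[S [U if c then [S [U if c then [S [M x = n]]]]]]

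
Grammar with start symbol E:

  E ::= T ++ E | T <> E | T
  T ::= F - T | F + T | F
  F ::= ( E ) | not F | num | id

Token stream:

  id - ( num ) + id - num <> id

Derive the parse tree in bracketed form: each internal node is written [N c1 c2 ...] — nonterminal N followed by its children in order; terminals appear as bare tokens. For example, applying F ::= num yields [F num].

E
T <> E
F - T <> E
id - T <> E
id - F + T <> E
id - ( E ) + T <> E
id - ( T ) + T <> E
id - ( F ) + T <> E
id - ( num ) + T <> E
id - ( num ) + F - T <> E
id - ( num ) + id - T <> E
id - ( num ) + id - F <> E
id - ( num ) + id - num <> E
id - ( num ) + id - num <> T
id - ( num ) + id - num <> F
id - ( num ) + id - num <> id

[E [T [F id] - [T [F ( [E [T [F num]]] )] + [T [F id] - [T [F num]]]]] <> [E [T [F id]]]]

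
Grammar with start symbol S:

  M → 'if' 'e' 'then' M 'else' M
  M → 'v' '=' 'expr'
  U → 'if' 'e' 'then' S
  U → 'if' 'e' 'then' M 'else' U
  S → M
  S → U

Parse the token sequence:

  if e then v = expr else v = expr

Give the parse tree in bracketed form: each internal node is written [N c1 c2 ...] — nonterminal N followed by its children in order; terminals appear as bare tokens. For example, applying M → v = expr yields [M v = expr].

[S [M if e then [M v = expr] else [M v = expr]]]

S
M
if e then M else M
if e then v = expr else M
if e then v = expr else v = expr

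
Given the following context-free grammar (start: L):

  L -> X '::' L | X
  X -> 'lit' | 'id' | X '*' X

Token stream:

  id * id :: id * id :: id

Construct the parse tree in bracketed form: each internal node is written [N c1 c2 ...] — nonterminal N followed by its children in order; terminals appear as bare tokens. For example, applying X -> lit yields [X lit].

[L [X [X id] * [X id]] :: [L [X [X id] * [X id]] :: [L [X id]]]]

L
X :: L
X * X :: L
id * X :: L
id * id :: L
id * id :: X :: L
id * id :: X * X :: L
id * id :: id * X :: L
id * id :: id * id :: L
id * id :: id * id :: X
id * id :: id * id :: id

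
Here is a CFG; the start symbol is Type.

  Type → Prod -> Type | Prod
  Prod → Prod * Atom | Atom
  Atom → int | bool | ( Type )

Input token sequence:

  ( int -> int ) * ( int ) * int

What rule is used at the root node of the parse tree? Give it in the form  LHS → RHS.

[Type [Prod [Prod [Prod [Atom ( [Type [Prod [Atom int]] -> [Type [Prod [Atom int]]]] )]] * [Atom ( [Type [Prod [Atom int]]] )]] * [Atom int]]]

Type → Prod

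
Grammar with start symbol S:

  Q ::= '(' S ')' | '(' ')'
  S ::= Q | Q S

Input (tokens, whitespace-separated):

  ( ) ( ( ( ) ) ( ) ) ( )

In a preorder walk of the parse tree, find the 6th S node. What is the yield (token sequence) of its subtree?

( )

[S [Q ( )] [S [Q ( [S [Q ( [S [Q ( )]] )] [S [Q ( )]]] )] [S [Q ( )]]]]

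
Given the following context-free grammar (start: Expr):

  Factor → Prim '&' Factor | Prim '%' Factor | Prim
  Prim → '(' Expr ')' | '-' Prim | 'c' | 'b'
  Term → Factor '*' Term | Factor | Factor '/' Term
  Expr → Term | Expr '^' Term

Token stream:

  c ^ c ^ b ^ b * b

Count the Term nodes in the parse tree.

[Expr [Expr [Expr [Expr [Term [Factor [Prim c]]]] ^ [Term [Factor [Prim c]]]] ^ [Term [Factor [Prim b]]]] ^ [Term [Factor [Prim b]] * [Term [Factor [Prim b]]]]]

5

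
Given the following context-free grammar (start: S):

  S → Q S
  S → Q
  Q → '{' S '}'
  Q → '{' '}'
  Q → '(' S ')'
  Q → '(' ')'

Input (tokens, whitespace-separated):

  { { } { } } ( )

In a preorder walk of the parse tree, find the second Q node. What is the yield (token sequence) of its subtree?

[S [Q { [S [Q { }] [S [Q { }]]] }] [S [Q ( )]]]

{ }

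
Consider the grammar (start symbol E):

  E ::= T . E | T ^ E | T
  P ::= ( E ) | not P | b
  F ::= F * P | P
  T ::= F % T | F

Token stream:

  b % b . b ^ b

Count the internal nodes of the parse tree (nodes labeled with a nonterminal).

15

[E [T [F [P b]] % [T [F [P b]]]] . [E [T [F [P b]]] ^ [E [T [F [P b]]]]]]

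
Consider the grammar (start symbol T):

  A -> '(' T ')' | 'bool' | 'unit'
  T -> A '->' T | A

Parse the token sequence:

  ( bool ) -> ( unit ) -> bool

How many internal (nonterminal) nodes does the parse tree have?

[T [A ( [T [A bool]] )] -> [T [A ( [T [A unit]] )] -> [T [A bool]]]]

10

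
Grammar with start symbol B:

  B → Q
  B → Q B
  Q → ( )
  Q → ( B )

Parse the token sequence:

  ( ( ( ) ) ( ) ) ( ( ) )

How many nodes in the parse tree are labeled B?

6

[B [Q ( [B [Q ( [B [Q ( )]] )] [B [Q ( )]]] )] [B [Q ( [B [Q ( )]] )]]]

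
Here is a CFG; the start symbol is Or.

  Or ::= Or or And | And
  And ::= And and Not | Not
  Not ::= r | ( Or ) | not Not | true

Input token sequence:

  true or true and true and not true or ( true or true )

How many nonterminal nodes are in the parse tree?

20

[Or [Or [Or [And [Not true]]] or [And [And [And [Not true]] and [Not true]] and [Not not [Not true]]]] or [And [Not ( [Or [Or [And [Not true]]] or [And [Not true]]] )]]]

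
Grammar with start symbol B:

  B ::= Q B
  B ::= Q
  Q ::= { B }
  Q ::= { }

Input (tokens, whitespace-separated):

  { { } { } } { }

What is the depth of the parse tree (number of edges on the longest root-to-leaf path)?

[B [Q { [B [Q { }] [B [Q { }]]] }] [B [Q { }]]]

5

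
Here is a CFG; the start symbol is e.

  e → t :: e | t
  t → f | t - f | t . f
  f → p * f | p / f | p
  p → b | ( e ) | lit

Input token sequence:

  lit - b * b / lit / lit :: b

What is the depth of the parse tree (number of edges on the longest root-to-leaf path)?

[e [t [t [f [p lit]]] - [f [p b] * [f [p b] / [f [p lit] / [f [p lit]]]]]] :: [e [t [f [p b]]]]]

7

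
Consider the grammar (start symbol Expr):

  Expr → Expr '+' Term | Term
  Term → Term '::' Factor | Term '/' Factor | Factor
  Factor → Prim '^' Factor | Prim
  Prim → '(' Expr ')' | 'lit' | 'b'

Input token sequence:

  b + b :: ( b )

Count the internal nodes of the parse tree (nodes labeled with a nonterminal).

15

[Expr [Expr [Term [Factor [Prim b]]]] + [Term [Term [Factor [Prim b]]] :: [Factor [Prim ( [Expr [Term [Factor [Prim b]]]] )]]]]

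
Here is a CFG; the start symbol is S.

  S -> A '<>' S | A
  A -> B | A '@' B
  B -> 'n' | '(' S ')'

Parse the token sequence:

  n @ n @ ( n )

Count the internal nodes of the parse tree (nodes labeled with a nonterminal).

[S [A [A [A [B n]] @ [B n]] @ [B ( [S [A [B n]]] )]]]

10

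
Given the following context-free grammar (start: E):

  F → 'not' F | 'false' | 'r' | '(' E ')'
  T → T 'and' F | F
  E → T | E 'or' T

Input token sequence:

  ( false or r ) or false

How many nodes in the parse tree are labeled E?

[E [E [T [F ( [E [E [T [F false]]] or [T [F r]]] )]]] or [T [F false]]]

4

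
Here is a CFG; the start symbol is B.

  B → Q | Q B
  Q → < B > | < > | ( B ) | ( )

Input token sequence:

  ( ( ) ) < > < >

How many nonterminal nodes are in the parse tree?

8

[B [Q ( [B [Q ( )]] )] [B [Q < >] [B [Q < >]]]]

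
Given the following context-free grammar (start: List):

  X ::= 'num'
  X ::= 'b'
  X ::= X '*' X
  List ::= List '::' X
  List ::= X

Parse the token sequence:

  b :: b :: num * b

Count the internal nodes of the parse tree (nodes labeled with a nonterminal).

[List [List [List [X b]] :: [X b]] :: [X [X num] * [X b]]]

8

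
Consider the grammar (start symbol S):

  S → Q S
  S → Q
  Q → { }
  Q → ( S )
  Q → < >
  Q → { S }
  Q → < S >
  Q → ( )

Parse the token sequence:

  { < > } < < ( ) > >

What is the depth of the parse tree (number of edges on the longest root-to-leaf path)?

[S [Q { [S [Q < >]] }] [S [Q < [S [Q < [S [Q ( )]] >]] >]]]

7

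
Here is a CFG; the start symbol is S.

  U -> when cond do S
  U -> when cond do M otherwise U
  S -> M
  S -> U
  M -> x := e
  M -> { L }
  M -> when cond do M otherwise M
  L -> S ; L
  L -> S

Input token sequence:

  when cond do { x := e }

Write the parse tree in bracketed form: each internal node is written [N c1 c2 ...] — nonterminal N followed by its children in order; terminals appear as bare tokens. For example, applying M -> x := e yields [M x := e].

S
U
when cond do S
when cond do M
when cond do { L }
when cond do { S }
when cond do { M }
when cond do { x := e }

[S [U when cond do [S [M { [L [S [M x := e]]] }]]]]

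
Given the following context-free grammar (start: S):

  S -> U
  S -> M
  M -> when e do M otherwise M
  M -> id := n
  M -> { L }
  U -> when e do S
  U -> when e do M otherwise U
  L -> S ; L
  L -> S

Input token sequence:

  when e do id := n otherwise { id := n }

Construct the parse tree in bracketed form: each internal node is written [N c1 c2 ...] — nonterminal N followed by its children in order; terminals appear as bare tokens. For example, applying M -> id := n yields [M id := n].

S
M
when e do M otherwise M
when e do id := n otherwise M
when e do id := n otherwise { L }
when e do id := n otherwise { S }
when e do id := n otherwise { M }
when e do id := n otherwise { id := n }

[S [M when e do [M id := n] otherwise [M { [L [S [M id := n]]] }]]]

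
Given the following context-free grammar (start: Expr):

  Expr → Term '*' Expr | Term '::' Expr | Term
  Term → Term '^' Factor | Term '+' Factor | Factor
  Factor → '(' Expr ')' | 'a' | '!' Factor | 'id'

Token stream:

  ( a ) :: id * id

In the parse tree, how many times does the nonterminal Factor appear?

4

[Expr [Term [Factor ( [Expr [Term [Factor a]]] )]] :: [Expr [Term [Factor id]] * [Expr [Term [Factor id]]]]]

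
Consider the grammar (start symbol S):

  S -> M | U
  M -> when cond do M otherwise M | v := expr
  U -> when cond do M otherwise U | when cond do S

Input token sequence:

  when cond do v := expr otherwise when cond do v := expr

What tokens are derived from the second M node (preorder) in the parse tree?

v := expr

[S [U when cond do [M v := expr] otherwise [U when cond do [S [M v := expr]]]]]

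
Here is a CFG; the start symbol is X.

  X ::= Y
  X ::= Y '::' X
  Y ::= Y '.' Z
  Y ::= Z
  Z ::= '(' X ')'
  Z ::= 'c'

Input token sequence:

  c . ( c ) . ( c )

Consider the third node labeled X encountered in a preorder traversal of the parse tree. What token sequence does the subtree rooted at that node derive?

c

[X [Y [Y [Y [Z c]] . [Z ( [X [Y [Z c]]] )]] . [Z ( [X [Y [Z c]]] )]]]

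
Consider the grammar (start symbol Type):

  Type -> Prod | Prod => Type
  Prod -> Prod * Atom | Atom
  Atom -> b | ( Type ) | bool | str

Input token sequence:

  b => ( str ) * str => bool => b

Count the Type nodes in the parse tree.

5

[Type [Prod [Atom b]] => [Type [Prod [Prod [Atom ( [Type [Prod [Atom str]]] )]] * [Atom str]] => [Type [Prod [Atom bool]] => [Type [Prod [Atom b]]]]]]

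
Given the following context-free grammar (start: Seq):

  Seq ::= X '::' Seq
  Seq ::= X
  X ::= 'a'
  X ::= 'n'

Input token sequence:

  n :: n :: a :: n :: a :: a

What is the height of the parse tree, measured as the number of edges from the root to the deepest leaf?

[Seq [X n] :: [Seq [X n] :: [Seq [X a] :: [Seq [X n] :: [Seq [X a] :: [Seq [X a]]]]]]]

7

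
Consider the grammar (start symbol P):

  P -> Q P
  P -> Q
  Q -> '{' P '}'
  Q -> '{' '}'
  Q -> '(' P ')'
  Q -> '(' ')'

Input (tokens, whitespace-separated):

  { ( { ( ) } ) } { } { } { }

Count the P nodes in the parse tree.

7

[P [Q { [P [Q ( [P [Q { [P [Q ( )]] }]] )]] }] [P [Q { }] [P [Q { }] [P [Q { }]]]]]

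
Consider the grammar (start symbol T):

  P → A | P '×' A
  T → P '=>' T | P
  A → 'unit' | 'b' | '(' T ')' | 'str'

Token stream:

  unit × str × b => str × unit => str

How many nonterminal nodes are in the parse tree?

15

[T [P [P [P [A unit]] × [A str]] × [A b]] => [T [P [P [A str]] × [A unit]] => [T [P [A str]]]]]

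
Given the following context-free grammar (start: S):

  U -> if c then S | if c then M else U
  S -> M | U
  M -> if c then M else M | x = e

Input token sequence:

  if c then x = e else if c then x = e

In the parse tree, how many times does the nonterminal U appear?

2

[S [U if c then [M x = e] else [U if c then [S [M x = e]]]]]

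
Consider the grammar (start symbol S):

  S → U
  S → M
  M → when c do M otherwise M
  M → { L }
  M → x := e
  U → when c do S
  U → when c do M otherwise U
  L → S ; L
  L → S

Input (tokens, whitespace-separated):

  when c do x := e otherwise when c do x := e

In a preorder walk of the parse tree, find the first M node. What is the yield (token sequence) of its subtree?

x := e

[S [U when c do [M x := e] otherwise [U when c do [S [M x := e]]]]]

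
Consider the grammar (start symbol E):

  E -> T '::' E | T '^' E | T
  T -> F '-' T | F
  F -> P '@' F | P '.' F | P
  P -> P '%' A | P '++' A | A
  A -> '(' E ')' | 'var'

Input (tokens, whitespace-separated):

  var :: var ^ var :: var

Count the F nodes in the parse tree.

[E [T [F [P [A var]]]] :: [E [T [F [P [A var]]]] ^ [E [T [F [P [A var]]]] :: [E [T [F [P [A var]]]]]]]]

4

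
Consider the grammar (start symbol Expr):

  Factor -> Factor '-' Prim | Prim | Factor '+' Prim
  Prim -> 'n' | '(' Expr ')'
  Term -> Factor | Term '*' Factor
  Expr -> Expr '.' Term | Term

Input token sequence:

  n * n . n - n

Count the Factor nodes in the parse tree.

[Expr [Expr [Term [Term [Factor [Prim n]]] * [Factor [Prim n]]]] . [Term [Factor [Factor [Prim n]] - [Prim n]]]]

4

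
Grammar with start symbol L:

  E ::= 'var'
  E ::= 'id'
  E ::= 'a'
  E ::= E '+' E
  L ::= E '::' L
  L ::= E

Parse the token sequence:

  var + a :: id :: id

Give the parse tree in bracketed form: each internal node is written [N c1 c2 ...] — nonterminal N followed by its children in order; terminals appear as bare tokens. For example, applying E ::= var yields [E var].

[L [E [E var] + [E a]] :: [L [E id] :: [L [E id]]]]

L
E :: L
E + E :: L
var + E :: L
var + a :: L
var + a :: E :: L
var + a :: id :: L
var + a :: id :: E
var + a :: id :: id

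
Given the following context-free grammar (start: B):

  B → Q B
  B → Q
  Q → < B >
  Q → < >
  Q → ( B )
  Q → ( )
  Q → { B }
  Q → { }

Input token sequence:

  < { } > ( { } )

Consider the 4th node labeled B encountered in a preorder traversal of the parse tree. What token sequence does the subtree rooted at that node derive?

{ }

[B [Q < [B [Q { }]] >] [B [Q ( [B [Q { }]] )]]]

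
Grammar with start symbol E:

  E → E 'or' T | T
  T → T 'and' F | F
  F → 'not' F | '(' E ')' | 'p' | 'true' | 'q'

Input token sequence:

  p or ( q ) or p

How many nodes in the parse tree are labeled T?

4

[E [E [E [T [F p]]] or [T [F ( [E [T [F q]]] )]]] or [T [F p]]]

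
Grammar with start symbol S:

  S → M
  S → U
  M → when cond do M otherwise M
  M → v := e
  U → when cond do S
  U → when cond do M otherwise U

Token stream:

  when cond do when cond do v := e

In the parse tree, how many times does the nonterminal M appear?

[S [U when cond do [S [U when cond do [S [M v := e]]]]]]

1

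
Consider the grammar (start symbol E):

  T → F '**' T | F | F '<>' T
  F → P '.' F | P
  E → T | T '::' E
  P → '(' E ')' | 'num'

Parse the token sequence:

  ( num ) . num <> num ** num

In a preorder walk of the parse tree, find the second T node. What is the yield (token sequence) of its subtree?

num

[E [T [F [P ( [E [T [F [P num]]]] )] . [F [P num]]] <> [T [F [P num]] ** [T [F [P num]]]]]]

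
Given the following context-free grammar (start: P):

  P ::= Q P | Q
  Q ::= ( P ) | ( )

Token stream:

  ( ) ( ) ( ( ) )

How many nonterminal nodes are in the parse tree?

[P [Q ( )] [P [Q ( )] [P [Q ( [P [Q ( )]] )]]]]

8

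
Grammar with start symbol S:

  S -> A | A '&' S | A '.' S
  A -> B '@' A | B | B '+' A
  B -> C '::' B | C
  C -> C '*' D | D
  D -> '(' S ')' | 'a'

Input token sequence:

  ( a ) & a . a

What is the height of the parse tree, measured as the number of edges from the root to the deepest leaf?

10

[S [A [B [C [D ( [S [A [B [C [D a]]]]] )]]]] & [S [A [B [C [D a]]]] . [S [A [B [C [D a]]]]]]]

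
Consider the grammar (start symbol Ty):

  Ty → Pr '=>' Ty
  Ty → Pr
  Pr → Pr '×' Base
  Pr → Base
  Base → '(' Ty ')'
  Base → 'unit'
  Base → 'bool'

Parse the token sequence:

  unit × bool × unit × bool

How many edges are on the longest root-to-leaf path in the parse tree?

6

[Ty [Pr [Pr [Pr [Pr [Base unit]] × [Base bool]] × [Base unit]] × [Base bool]]]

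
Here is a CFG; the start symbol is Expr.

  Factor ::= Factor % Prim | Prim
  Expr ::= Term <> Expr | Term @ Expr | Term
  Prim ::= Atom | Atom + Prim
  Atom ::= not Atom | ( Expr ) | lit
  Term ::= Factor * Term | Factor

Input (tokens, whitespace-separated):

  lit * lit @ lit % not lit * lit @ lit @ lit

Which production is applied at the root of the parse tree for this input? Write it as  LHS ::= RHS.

Expr ::= Term @ Expr

[Expr [Term [Factor [Prim [Atom lit]]] * [Term [Factor [Prim [Atom lit]]]]] @ [Expr [Term [Factor [Factor [Prim [Atom lit]]] % [Prim [Atom not [Atom lit]]]] * [Term [Factor [Prim [Atom lit]]]]] @ [Expr [Term [Factor [Prim [Atom lit]]]] @ [Expr [Term [Factor [Prim [Atom lit]]]]]]]]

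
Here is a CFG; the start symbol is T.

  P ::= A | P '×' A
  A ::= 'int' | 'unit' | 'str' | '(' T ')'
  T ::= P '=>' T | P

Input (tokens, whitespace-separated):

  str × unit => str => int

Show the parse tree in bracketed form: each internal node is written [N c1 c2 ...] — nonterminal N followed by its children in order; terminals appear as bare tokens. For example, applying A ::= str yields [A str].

T
P => T
P × A => T
A × A => T
str × A => T
str × unit => T
str × unit => P => T
str × unit => A => T
str × unit => str => T
str × unit => str => P
str × unit => str => A
str × unit => str => int

[T [P [P [A str]] × [A unit]] => [T [P [A str]] => [T [P [A int]]]]]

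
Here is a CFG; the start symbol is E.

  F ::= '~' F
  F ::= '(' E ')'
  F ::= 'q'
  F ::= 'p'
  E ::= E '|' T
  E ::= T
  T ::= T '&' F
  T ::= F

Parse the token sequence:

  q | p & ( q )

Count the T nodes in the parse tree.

4

[E [E [T [F q]]] | [T [T [F p]] & [F ( [E [T [F q]]] )]]]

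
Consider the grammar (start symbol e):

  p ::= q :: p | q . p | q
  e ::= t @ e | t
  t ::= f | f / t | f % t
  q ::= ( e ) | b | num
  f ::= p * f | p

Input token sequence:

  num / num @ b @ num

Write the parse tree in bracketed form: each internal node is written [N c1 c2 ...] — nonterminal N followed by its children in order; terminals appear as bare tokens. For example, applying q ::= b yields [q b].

e
t @ e
f / t @ e
p / t @ e
q / t @ e
num / t @ e
num / f @ e
num / p @ e
num / q @ e
num / num @ e
num / num @ t @ e
num / num @ f @ e
num / num @ p @ e
num / num @ q @ e
num / num @ b @ e
num / num @ b @ t
num / num @ b @ f
num / num @ b @ p
num / num @ b @ q
num / num @ b @ num

[e [t [f [p [q num]]] / [t [f [p [q num]]]]] @ [e [t [f [p [q b]]]] @ [e [t [f [p [q num]]]]]]]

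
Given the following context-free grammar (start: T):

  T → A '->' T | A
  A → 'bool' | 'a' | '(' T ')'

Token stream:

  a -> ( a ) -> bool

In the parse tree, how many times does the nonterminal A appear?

4

[T [A a] -> [T [A ( [T [A a]] )] -> [T [A bool]]]]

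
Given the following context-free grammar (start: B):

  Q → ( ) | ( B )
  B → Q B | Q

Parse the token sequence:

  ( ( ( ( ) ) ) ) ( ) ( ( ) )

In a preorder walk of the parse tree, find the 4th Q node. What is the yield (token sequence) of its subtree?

[B [Q ( [B [Q ( [B [Q ( [B [Q ( )]] )]] )]] )] [B [Q ( )] [B [Q ( [B [Q ( )]] )]]]]

( )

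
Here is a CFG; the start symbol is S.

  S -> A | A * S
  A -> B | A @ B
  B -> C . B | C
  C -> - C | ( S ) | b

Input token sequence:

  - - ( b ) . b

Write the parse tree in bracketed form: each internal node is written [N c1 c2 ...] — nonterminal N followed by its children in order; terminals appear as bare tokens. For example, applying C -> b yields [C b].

[S [A [B [C - [C - [C ( [S [A [B [C b]]]] )]]] . [B [C b]]]]]

S
A
B
C . B
- C . B
- - C . B
- - ( S ) . B
- - ( A ) . B
- - ( B ) . B
- - ( C ) . B
- - ( b ) . B
- - ( b ) . C
- - ( b ) . b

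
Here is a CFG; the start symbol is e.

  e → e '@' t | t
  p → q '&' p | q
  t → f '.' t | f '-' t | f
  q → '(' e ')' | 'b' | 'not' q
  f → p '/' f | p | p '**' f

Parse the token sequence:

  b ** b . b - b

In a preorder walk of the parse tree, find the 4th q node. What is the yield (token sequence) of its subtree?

[e [t [f [p [q b]] ** [f [p [q b]]]] . [t [f [p [q b]]] - [t [f [p [q b]]]]]]]

b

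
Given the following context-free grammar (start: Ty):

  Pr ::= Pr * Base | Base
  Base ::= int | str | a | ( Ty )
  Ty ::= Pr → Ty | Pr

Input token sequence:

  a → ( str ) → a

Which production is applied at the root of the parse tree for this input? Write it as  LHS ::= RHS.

[Ty [Pr [Base a]] → [Ty [Pr [Base ( [Ty [Pr [Base str]]] )]] → [Ty [Pr [Base a]]]]]

Ty ::= Pr → Ty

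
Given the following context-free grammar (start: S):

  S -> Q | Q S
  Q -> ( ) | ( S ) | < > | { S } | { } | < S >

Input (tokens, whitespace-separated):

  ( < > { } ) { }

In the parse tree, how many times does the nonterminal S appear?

4

[S [Q ( [S [Q < >] [S [Q { }]]] )] [S [Q { }]]]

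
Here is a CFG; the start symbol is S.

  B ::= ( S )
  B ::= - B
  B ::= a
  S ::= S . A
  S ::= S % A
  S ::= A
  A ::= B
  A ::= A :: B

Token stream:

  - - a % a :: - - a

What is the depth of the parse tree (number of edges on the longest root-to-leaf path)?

[S [S [A [B - [B - [B a]]]]] % [A [A [B a]] :: [B - [B - [B a]]]]]

6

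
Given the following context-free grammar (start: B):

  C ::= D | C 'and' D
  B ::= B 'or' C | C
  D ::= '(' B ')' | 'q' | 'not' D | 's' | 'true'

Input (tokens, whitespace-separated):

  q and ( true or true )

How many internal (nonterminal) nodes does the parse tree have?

[B [C [C [D q]] and [D ( [B [B [C [D true]]] or [C [D true]]] )]]]

11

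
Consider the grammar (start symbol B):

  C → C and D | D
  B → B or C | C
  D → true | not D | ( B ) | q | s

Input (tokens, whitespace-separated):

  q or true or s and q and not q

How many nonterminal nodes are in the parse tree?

14

[B [B [B [C [D q]]] or [C [D true]]] or [C [C [C [D s]] and [D q]] and [D not [D q]]]]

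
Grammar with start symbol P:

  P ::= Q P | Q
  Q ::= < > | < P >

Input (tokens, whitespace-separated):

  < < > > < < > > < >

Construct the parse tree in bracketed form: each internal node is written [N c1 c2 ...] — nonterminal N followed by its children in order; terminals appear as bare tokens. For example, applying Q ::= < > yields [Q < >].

P
Q P
< P > P
< Q > P
< < > > P
< < > > Q P
< < > > < P > P
< < > > < Q > P
< < > > < < > > P
< < > > < < > > Q
< < > > < < > > < >

[P [Q < [P [Q < >]] >] [P [Q < [P [Q < >]] >] [P [Q < >]]]]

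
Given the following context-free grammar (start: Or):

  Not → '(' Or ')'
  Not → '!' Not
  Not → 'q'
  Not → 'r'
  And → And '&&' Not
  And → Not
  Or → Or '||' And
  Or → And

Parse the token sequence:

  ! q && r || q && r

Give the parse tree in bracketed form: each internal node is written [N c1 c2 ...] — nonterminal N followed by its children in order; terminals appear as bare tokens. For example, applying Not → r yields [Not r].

Or
Or || And
And || And
And && Not || And
Not && Not || And
! Not && Not || And
! q && Not || And
! q && r || And
! q && r || And && Not
! q && r || Not && Not
! q && r || q && Not
! q && r || q && r

[Or [Or [And [And [Not ! [Not q]]] && [Not r]]] || [And [And [Not q]] && [Not r]]]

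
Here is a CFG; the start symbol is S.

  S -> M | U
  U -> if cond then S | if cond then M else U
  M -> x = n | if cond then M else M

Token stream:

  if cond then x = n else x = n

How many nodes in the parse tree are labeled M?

3

[S [M if cond then [M x = n] else [M x = n]]]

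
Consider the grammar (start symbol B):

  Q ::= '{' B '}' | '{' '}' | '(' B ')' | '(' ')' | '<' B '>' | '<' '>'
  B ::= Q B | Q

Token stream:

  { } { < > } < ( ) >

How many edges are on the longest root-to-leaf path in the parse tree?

6

[B [Q { }] [B [Q { [B [Q < >]] }] [B [Q < [B [Q ( )]] >]]]]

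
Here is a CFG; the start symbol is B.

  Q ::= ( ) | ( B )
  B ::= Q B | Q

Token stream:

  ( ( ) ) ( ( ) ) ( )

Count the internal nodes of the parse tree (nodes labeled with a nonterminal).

10

[B [Q ( [B [Q ( )]] )] [B [Q ( [B [Q ( )]] )] [B [Q ( )]]]]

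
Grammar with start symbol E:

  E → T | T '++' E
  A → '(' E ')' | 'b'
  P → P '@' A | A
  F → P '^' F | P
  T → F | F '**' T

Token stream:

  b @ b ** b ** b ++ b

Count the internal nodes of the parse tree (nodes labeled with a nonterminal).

20

[E [T [F [P [P [A b]] @ [A b]]] ** [T [F [P [A b]]] ** [T [F [P [A b]]]]]] ++ [E [T [F [P [A b]]]]]]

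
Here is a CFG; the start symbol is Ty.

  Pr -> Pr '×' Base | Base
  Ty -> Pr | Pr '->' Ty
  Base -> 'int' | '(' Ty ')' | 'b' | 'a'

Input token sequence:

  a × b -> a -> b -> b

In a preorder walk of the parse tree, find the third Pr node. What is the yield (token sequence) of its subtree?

[Ty [Pr [Pr [Base a]] × [Base b]] -> [Ty [Pr [Base a]] -> [Ty [Pr [Base b]] -> [Ty [Pr [Base b]]]]]]

a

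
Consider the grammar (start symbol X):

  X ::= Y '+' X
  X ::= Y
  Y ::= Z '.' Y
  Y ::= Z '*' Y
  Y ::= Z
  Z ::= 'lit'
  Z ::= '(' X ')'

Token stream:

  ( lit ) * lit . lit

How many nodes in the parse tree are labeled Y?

[X [Y [Z ( [X [Y [Z lit]]] )] * [Y [Z lit] . [Y [Z lit]]]]]

4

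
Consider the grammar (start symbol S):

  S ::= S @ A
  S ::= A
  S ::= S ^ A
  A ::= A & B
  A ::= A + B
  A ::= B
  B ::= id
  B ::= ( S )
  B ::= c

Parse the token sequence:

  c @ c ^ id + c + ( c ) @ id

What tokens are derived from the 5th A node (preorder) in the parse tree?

id

[S [S [S [S [A [B c]]] @ [A [B c]]] ^ [A [A [A [B id]] + [B c]] + [B ( [S [A [B c]]] )]]] @ [A [B id]]]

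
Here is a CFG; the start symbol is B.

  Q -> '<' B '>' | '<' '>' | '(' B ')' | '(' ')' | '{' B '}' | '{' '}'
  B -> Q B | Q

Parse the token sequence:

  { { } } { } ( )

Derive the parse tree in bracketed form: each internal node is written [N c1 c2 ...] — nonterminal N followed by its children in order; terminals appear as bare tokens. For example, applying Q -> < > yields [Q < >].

B
Q B
{ B } B
{ Q } B
{ { } } B
{ { } } Q B
{ { } } { } B
{ { } } { } Q
{ { } } { } ( )

[B [Q { [B [Q { }]] }] [B [Q { }] [B [Q ( )]]]]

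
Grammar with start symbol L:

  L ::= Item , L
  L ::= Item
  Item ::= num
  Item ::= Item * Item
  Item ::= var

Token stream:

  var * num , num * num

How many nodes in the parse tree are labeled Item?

6

[L [Item [Item var] * [Item num]] , [L [Item [Item num] * [Item num]]]]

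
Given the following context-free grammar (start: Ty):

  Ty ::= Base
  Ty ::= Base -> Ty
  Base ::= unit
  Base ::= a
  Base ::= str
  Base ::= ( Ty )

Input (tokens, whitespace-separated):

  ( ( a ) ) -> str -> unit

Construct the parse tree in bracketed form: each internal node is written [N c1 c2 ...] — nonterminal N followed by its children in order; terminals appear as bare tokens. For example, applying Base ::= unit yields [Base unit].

Ty
Base -> Ty
( Ty ) -> Ty
( Base ) -> Ty
( ( Ty ) ) -> Ty
( ( Base ) ) -> Ty
( ( a ) ) -> Ty
( ( a ) ) -> Base -> Ty
( ( a ) ) -> str -> Ty
( ( a ) ) -> str -> Base
( ( a ) ) -> str -> unit

[Ty [Base ( [Ty [Base ( [Ty [Base a]] )]] )] -> [Ty [Base str] -> [Ty [Base unit]]]]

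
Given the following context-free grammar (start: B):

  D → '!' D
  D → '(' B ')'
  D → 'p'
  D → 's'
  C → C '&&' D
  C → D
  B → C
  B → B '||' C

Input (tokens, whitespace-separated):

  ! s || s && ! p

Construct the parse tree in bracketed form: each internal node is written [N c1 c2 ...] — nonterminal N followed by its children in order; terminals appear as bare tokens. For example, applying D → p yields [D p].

B
B || C
C || C
D || C
! D || C
! s || C
! s || C && D
! s || D && D
! s || s && D
! s || s && ! D
! s || s && ! p

[B [B [C [D ! [D s]]]] || [C [C [D s]] && [D ! [D p]]]]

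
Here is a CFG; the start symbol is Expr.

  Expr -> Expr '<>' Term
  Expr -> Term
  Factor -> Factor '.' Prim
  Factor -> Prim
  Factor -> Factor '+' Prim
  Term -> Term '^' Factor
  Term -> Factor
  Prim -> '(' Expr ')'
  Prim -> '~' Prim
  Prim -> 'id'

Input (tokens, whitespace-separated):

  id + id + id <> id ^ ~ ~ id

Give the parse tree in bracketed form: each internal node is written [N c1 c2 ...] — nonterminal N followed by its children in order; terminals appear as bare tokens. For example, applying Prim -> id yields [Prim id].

Expr
Expr <> Term
Term <> Term
Factor <> Term
Factor + Prim <> Term
Factor + Prim + Prim <> Term
Prim + Prim + Prim <> Term
id + Prim + Prim <> Term
id + id + Prim <> Term
id + id + id <> Term
id + id + id <> Term ^ Factor
id + id + id <> Factor ^ Factor
id + id + id <> Prim ^ Factor
id + id + id <> id ^ Factor
id + id + id <> id ^ Prim
id + id + id <> id ^ ~ Prim
id + id + id <> id ^ ~ ~ Prim
id + id + id <> id ^ ~ ~ id

[Expr [Expr [Term [Factor [Factor [Factor [Prim id]] + [Prim id]] + [Prim id]]]] <> [Term [Term [Factor [Prim id]]] ^ [Factor [Prim ~ [Prim ~ [Prim id]]]]]]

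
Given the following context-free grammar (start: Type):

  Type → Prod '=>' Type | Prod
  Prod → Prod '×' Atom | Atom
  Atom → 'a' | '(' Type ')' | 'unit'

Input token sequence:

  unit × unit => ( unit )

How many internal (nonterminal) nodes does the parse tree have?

[Type [Prod [Prod [Atom unit]] × [Atom unit]] => [Type [Prod [Atom ( [Type [Prod [Atom unit]]] )]]]]

11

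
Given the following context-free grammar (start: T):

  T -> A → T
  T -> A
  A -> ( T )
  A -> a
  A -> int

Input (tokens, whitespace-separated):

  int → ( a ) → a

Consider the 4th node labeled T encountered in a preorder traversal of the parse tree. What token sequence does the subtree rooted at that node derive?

[T [A int] → [T [A ( [T [A a]] )] → [T [A a]]]]

a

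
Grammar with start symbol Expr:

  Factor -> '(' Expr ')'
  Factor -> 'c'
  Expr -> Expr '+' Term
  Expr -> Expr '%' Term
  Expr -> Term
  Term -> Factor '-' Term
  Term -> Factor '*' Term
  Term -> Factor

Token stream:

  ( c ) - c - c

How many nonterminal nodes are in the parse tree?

[Expr [Term [Factor ( [Expr [Term [Factor c]]] )] - [Term [Factor c] - [Term [Factor c]]]]]

10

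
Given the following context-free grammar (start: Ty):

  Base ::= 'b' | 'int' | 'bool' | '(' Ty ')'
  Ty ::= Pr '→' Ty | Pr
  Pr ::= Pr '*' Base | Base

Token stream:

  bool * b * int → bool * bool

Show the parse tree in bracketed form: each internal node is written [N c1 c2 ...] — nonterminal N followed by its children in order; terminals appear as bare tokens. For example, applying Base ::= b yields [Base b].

[Ty [Pr [Pr [Pr [Base bool]] * [Base b]] * [Base int]] → [Ty [Pr [Pr [Base bool]] * [Base bool]]]]

Ty
Pr → Ty
Pr * Base → Ty
Pr * Base * Base → Ty
Base * Base * Base → Ty
bool * Base * Base → Ty
bool * b * Base → Ty
bool * b * int → Ty
bool * b * int → Pr
bool * b * int → Pr * Base
bool * b * int → Base * Base
bool * b * int → bool * Base
bool * b * int → bool * bool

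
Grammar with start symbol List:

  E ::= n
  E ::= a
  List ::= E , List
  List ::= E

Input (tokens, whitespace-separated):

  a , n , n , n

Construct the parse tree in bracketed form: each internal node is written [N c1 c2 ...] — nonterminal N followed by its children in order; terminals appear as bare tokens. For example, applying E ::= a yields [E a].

[List [E a] , [List [E n] , [List [E n] , [List [E n]]]]]

List
E , List
a , List
a , E , List
a , n , List
a , n , E , List
a , n , n , List
a , n , n , E
a , n , n , n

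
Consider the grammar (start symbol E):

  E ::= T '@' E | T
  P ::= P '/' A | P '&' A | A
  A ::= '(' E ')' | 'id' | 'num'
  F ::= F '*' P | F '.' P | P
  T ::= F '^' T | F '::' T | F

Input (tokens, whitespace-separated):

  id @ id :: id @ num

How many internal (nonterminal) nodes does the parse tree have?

[E [T [F [P [A id]]]] @ [E [T [F [P [A id]]] :: [T [F [P [A id]]]]] @ [E [T [F [P [A num]]]]]]]

19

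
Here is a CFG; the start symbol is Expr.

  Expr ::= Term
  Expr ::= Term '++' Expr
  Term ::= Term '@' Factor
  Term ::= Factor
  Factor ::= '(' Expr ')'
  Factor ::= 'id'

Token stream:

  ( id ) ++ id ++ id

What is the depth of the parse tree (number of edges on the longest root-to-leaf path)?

[Expr [Term [Factor ( [Expr [Term [Factor id]]] )]] ++ [Expr [Term [Factor id]] ++ [Expr [Term [Factor id]]]]]

6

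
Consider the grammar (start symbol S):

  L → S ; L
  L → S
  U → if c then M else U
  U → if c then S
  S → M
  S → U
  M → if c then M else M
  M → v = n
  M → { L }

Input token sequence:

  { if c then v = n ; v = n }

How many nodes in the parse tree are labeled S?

4

[S [M { [L [S [U if c then [S [M v = n]]]] ; [L [S [M v = n]]]] }]]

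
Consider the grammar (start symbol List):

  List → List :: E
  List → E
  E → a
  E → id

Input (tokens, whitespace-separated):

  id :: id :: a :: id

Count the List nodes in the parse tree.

[List [List [List [List [E id]] :: [E id]] :: [E a]] :: [E id]]

4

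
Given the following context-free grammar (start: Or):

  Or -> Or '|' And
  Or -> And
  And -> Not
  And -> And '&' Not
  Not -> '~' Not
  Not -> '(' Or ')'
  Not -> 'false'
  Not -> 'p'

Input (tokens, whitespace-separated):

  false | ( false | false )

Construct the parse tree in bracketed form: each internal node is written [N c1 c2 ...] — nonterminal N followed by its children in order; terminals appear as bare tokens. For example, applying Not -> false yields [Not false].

Or
Or | And
And | And
Not | And
false | And
false | Not
false | ( Or )
false | ( Or | And )
false | ( And | And )
false | ( Not | And )
false | ( false | And )
false | ( false | Not )
false | ( false | false )

[Or [Or [And [Not false]]] | [And [Not ( [Or [Or [And [Not false]]] | [And [Not false]]] )]]]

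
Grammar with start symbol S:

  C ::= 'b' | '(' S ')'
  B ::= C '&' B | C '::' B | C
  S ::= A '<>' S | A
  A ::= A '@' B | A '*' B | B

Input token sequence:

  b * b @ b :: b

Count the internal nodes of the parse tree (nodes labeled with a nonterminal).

[S [A [A [A [B [C b]]] * [B [C b]]] @ [B [C b] :: [B [C b]]]]]

12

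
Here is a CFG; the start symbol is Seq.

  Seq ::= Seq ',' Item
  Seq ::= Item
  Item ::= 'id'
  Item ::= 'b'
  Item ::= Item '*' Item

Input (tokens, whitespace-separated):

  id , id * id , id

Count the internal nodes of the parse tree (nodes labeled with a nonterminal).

8

[Seq [Seq [Seq [Item id]] , [Item [Item id] * [Item id]]] , [Item id]]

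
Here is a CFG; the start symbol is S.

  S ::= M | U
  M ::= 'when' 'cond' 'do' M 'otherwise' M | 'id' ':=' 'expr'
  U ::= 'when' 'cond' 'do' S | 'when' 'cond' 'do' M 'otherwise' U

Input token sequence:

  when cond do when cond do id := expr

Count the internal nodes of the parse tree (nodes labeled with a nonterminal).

[S [U when cond do [S [U when cond do [S [M id := expr]]]]]]

6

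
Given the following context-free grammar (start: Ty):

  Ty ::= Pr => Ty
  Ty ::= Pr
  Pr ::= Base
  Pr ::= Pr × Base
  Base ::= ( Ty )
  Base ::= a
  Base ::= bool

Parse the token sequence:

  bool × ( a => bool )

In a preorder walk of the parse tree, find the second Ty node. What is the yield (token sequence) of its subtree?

a => bool

[Ty [Pr [Pr [Base bool]] × [Base ( [Ty [Pr [Base a]] => [Ty [Pr [Base bool]]]] )]]]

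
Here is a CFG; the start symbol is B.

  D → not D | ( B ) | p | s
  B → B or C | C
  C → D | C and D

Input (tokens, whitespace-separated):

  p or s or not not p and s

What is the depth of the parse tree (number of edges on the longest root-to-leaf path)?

[B [B [B [C [D p]]] or [C [D s]]] or [C [C [D not [D not [D p]]]] and [D s]]]

6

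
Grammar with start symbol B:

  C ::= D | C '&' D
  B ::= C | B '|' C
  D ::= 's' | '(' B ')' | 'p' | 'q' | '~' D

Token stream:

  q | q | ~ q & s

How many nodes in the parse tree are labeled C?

4

[B [B [B [C [D q]]] | [C [D q]]] | [C [C [D ~ [D q]]] & [D s]]]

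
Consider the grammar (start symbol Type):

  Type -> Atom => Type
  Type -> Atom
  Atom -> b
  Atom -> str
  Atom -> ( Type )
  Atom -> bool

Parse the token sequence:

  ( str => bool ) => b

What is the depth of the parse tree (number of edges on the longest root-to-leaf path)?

5

[Type [Atom ( [Type [Atom str] => [Type [Atom bool]]] )] => [Type [Atom b]]]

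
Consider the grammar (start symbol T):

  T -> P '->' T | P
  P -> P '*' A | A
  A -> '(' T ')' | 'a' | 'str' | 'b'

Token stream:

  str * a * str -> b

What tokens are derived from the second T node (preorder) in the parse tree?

[T [P [P [P [A str]] * [A a]] * [A str]] -> [T [P [A b]]]]

b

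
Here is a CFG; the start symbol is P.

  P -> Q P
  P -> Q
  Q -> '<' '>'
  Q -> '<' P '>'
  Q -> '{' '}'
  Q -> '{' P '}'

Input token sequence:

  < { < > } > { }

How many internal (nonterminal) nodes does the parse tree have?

8

[P [Q < [P [Q { [P [Q < >]] }]] >] [P [Q { }]]]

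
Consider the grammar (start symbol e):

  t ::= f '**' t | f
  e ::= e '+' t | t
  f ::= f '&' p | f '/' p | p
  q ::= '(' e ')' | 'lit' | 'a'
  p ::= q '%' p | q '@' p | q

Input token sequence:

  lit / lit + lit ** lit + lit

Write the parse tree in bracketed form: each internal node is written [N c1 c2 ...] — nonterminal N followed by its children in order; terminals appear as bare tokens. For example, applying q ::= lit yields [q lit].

e
e + t
e + t + t
t + t + t
f + t + t
f / p + t + t
p / p + t + t
q / p + t + t
lit / p + t + t
lit / q + t + t
lit / lit + t + t
lit / lit + f ** t + t
lit / lit + p ** t + t
lit / lit + q ** t + t
lit / lit + lit ** t + t
lit / lit + lit ** f + t
lit / lit + lit ** p + t
lit / lit + lit ** q + t
lit / lit + lit ** lit + t
lit / lit + lit ** lit + f
lit / lit + lit ** lit + p
lit / lit + lit ** lit + q
lit / lit + lit ** lit + lit

[e [e [e [t [f [f [p [q lit]]] / [p [q lit]]]]] + [t [f [p [q lit]]] ** [t [f [p [q lit]]]]]] + [t [f [p [q lit]]]]]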